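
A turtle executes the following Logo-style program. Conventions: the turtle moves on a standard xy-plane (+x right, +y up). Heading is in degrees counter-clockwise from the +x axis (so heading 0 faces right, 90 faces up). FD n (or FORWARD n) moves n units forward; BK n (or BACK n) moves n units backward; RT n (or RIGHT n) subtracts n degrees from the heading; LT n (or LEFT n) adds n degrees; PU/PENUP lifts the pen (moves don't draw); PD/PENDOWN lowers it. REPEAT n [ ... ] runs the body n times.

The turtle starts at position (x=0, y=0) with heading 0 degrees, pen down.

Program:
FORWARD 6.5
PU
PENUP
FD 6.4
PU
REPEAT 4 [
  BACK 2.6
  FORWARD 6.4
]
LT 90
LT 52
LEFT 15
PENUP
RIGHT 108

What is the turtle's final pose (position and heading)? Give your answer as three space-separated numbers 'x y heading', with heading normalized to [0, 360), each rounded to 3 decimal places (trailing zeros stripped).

Executing turtle program step by step:
Start: pos=(0,0), heading=0, pen down
FD 6.5: (0,0) -> (6.5,0) [heading=0, draw]
PU: pen up
PU: pen up
FD 6.4: (6.5,0) -> (12.9,0) [heading=0, move]
PU: pen up
REPEAT 4 [
  -- iteration 1/4 --
  BK 2.6: (12.9,0) -> (10.3,0) [heading=0, move]
  FD 6.4: (10.3,0) -> (16.7,0) [heading=0, move]
  -- iteration 2/4 --
  BK 2.6: (16.7,0) -> (14.1,0) [heading=0, move]
  FD 6.4: (14.1,0) -> (20.5,0) [heading=0, move]
  -- iteration 3/4 --
  BK 2.6: (20.5,0) -> (17.9,0) [heading=0, move]
  FD 6.4: (17.9,0) -> (24.3,0) [heading=0, move]
  -- iteration 4/4 --
  BK 2.6: (24.3,0) -> (21.7,0) [heading=0, move]
  FD 6.4: (21.7,0) -> (28.1,0) [heading=0, move]
]
LT 90: heading 0 -> 90
LT 52: heading 90 -> 142
LT 15: heading 142 -> 157
PU: pen up
RT 108: heading 157 -> 49
Final: pos=(28.1,0), heading=49, 1 segment(s) drawn

Answer: 28.1 0 49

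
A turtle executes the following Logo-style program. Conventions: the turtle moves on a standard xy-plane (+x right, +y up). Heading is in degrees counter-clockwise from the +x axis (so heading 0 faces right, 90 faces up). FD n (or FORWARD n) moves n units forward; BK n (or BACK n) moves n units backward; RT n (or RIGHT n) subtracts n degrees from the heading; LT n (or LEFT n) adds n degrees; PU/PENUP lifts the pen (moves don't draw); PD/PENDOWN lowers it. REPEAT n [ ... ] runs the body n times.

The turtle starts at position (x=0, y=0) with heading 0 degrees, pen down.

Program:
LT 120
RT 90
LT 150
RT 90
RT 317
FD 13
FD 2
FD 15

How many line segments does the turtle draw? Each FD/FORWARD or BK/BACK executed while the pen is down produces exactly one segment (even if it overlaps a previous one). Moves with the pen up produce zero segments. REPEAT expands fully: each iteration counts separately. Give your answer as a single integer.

Answer: 3

Derivation:
Executing turtle program step by step:
Start: pos=(0,0), heading=0, pen down
LT 120: heading 0 -> 120
RT 90: heading 120 -> 30
LT 150: heading 30 -> 180
RT 90: heading 180 -> 90
RT 317: heading 90 -> 133
FD 13: (0,0) -> (-8.866,9.508) [heading=133, draw]
FD 2: (-8.866,9.508) -> (-10.23,10.97) [heading=133, draw]
FD 15: (-10.23,10.97) -> (-20.46,21.941) [heading=133, draw]
Final: pos=(-20.46,21.941), heading=133, 3 segment(s) drawn
Segments drawn: 3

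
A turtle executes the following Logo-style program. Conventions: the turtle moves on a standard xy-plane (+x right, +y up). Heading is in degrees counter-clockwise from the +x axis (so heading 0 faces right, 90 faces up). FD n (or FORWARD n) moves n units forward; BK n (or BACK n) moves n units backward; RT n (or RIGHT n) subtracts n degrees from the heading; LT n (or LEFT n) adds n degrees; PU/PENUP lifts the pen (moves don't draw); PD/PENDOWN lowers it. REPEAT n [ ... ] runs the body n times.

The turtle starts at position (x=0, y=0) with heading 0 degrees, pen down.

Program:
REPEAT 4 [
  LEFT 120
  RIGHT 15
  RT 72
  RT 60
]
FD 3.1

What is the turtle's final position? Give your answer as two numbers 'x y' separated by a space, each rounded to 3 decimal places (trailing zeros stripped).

Answer: -0.958 -2.948

Derivation:
Executing turtle program step by step:
Start: pos=(0,0), heading=0, pen down
REPEAT 4 [
  -- iteration 1/4 --
  LT 120: heading 0 -> 120
  RT 15: heading 120 -> 105
  RT 72: heading 105 -> 33
  RT 60: heading 33 -> 333
  -- iteration 2/4 --
  LT 120: heading 333 -> 93
  RT 15: heading 93 -> 78
  RT 72: heading 78 -> 6
  RT 60: heading 6 -> 306
  -- iteration 3/4 --
  LT 120: heading 306 -> 66
  RT 15: heading 66 -> 51
  RT 72: heading 51 -> 339
  RT 60: heading 339 -> 279
  -- iteration 4/4 --
  LT 120: heading 279 -> 39
  RT 15: heading 39 -> 24
  RT 72: heading 24 -> 312
  RT 60: heading 312 -> 252
]
FD 3.1: (0,0) -> (-0.958,-2.948) [heading=252, draw]
Final: pos=(-0.958,-2.948), heading=252, 1 segment(s) drawn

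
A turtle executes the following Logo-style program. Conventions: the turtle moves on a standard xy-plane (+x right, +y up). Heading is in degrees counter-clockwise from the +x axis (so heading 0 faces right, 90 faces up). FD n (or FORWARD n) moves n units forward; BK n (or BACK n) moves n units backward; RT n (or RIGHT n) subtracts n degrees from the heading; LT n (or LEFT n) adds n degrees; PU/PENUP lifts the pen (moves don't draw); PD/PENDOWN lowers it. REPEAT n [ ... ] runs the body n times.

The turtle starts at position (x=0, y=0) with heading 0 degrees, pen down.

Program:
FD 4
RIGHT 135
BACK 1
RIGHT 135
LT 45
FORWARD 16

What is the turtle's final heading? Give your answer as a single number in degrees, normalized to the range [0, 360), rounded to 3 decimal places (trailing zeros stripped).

Answer: 135

Derivation:
Executing turtle program step by step:
Start: pos=(0,0), heading=0, pen down
FD 4: (0,0) -> (4,0) [heading=0, draw]
RT 135: heading 0 -> 225
BK 1: (4,0) -> (4.707,0.707) [heading=225, draw]
RT 135: heading 225 -> 90
LT 45: heading 90 -> 135
FD 16: (4.707,0.707) -> (-6.607,12.021) [heading=135, draw]
Final: pos=(-6.607,12.021), heading=135, 3 segment(s) drawn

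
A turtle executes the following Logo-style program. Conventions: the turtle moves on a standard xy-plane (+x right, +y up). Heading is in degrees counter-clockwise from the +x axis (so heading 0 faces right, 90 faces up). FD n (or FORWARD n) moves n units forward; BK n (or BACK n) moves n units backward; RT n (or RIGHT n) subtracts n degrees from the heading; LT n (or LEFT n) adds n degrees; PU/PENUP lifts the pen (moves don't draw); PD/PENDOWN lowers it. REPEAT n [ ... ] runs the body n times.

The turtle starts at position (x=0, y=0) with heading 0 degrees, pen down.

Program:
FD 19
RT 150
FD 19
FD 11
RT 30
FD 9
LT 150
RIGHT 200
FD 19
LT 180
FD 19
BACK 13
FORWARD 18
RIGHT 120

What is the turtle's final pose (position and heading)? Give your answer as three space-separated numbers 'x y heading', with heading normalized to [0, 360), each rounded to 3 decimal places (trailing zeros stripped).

Answer: -12.767 -18.83 190

Derivation:
Executing turtle program step by step:
Start: pos=(0,0), heading=0, pen down
FD 19: (0,0) -> (19,0) [heading=0, draw]
RT 150: heading 0 -> 210
FD 19: (19,0) -> (2.546,-9.5) [heading=210, draw]
FD 11: (2.546,-9.5) -> (-6.981,-15) [heading=210, draw]
RT 30: heading 210 -> 180
FD 9: (-6.981,-15) -> (-15.981,-15) [heading=180, draw]
LT 150: heading 180 -> 330
RT 200: heading 330 -> 130
FD 19: (-15.981,-15) -> (-28.194,-0.445) [heading=130, draw]
LT 180: heading 130 -> 310
FD 19: (-28.194,-0.445) -> (-15.981,-15) [heading=310, draw]
BK 13: (-15.981,-15) -> (-24.337,-5.041) [heading=310, draw]
FD 18: (-24.337,-5.041) -> (-12.767,-18.83) [heading=310, draw]
RT 120: heading 310 -> 190
Final: pos=(-12.767,-18.83), heading=190, 8 segment(s) drawn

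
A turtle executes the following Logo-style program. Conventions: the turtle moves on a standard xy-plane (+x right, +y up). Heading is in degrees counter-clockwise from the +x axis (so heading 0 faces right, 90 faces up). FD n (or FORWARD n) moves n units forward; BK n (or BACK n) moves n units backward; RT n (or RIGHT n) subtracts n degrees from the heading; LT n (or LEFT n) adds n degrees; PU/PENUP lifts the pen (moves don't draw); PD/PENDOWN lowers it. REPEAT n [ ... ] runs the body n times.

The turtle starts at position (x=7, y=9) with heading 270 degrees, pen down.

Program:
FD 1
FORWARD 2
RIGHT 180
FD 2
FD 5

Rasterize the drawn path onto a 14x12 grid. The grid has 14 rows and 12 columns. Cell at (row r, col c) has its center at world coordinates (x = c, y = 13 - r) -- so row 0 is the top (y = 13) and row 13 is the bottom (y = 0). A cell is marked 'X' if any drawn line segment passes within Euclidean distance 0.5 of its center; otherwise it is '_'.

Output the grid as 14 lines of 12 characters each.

Answer: _______X____
_______X____
_______X____
_______X____
_______X____
_______X____
_______X____
_______X____
____________
____________
____________
____________
____________
____________

Derivation:
Segment 0: (7,9) -> (7,8)
Segment 1: (7,8) -> (7,6)
Segment 2: (7,6) -> (7,8)
Segment 3: (7,8) -> (7,13)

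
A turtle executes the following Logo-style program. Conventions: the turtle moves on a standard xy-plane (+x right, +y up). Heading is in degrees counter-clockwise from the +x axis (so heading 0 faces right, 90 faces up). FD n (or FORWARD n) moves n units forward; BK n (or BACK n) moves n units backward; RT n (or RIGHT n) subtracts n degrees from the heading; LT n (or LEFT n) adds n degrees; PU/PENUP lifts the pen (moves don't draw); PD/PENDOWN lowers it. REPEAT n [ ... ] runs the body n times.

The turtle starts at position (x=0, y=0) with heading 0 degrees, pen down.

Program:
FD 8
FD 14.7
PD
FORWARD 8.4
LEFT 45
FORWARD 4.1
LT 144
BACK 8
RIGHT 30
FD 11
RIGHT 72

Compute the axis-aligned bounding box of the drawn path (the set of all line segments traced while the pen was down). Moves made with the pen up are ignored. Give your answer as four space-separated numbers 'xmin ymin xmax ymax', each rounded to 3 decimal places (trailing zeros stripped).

Executing turtle program step by step:
Start: pos=(0,0), heading=0, pen down
FD 8: (0,0) -> (8,0) [heading=0, draw]
FD 14.7: (8,0) -> (22.7,0) [heading=0, draw]
PD: pen down
FD 8.4: (22.7,0) -> (31.1,0) [heading=0, draw]
LT 45: heading 0 -> 45
FD 4.1: (31.1,0) -> (33.999,2.899) [heading=45, draw]
LT 144: heading 45 -> 189
BK 8: (33.999,2.899) -> (41.901,4.151) [heading=189, draw]
RT 30: heading 189 -> 159
FD 11: (41.901,4.151) -> (31.631,8.093) [heading=159, draw]
RT 72: heading 159 -> 87
Final: pos=(31.631,8.093), heading=87, 6 segment(s) drawn

Segment endpoints: x in {0, 8, 22.7, 31.1, 31.631, 33.999, 41.901}, y in {0, 2.899, 4.151, 8.093}
xmin=0, ymin=0, xmax=41.901, ymax=8.093

Answer: 0 0 41.901 8.093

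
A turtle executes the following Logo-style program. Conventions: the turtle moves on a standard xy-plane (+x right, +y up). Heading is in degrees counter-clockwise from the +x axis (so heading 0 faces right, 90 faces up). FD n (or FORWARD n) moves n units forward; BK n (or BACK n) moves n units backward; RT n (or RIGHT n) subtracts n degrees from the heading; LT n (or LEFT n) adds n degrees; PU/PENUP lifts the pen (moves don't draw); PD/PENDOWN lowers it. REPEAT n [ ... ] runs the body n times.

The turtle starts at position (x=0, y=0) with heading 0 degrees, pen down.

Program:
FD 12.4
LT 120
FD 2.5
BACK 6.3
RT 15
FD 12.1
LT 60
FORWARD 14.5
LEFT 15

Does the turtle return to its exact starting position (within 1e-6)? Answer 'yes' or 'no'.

Answer: no

Derivation:
Executing turtle program step by step:
Start: pos=(0,0), heading=0, pen down
FD 12.4: (0,0) -> (12.4,0) [heading=0, draw]
LT 120: heading 0 -> 120
FD 2.5: (12.4,0) -> (11.15,2.165) [heading=120, draw]
BK 6.3: (11.15,2.165) -> (14.3,-3.291) [heading=120, draw]
RT 15: heading 120 -> 105
FD 12.1: (14.3,-3.291) -> (11.168,8.397) [heading=105, draw]
LT 60: heading 105 -> 165
FD 14.5: (11.168,8.397) -> (-2.838,12.15) [heading=165, draw]
LT 15: heading 165 -> 180
Final: pos=(-2.838,12.15), heading=180, 5 segment(s) drawn

Start position: (0, 0)
Final position: (-2.838, 12.15)
Distance = 12.477; >= 1e-6 -> NOT closed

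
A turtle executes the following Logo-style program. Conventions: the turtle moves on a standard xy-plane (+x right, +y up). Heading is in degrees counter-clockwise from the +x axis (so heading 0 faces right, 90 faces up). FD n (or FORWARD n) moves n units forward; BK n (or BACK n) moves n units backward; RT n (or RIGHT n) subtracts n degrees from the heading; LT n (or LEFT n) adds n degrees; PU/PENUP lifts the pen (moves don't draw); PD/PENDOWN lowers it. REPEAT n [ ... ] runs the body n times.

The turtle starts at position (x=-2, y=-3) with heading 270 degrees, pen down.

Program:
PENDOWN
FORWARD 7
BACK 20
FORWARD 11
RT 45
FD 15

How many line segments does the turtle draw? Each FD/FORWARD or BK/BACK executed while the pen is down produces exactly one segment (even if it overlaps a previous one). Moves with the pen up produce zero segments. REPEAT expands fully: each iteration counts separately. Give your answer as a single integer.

Answer: 4

Derivation:
Executing turtle program step by step:
Start: pos=(-2,-3), heading=270, pen down
PD: pen down
FD 7: (-2,-3) -> (-2,-10) [heading=270, draw]
BK 20: (-2,-10) -> (-2,10) [heading=270, draw]
FD 11: (-2,10) -> (-2,-1) [heading=270, draw]
RT 45: heading 270 -> 225
FD 15: (-2,-1) -> (-12.607,-11.607) [heading=225, draw]
Final: pos=(-12.607,-11.607), heading=225, 4 segment(s) drawn
Segments drawn: 4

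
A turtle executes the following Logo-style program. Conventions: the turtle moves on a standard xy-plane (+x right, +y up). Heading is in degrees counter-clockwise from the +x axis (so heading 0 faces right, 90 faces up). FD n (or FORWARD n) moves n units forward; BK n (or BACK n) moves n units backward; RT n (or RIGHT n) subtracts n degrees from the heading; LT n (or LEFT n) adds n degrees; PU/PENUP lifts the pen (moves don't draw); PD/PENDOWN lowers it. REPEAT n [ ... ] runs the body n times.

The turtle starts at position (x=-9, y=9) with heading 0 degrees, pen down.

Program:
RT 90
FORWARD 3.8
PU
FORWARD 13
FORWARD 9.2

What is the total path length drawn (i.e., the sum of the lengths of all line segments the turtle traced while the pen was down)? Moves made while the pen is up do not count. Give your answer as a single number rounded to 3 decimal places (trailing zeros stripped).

Answer: 3.8

Derivation:
Executing turtle program step by step:
Start: pos=(-9,9), heading=0, pen down
RT 90: heading 0 -> 270
FD 3.8: (-9,9) -> (-9,5.2) [heading=270, draw]
PU: pen up
FD 13: (-9,5.2) -> (-9,-7.8) [heading=270, move]
FD 9.2: (-9,-7.8) -> (-9,-17) [heading=270, move]
Final: pos=(-9,-17), heading=270, 1 segment(s) drawn

Segment lengths:
  seg 1: (-9,9) -> (-9,5.2), length = 3.8
Total = 3.8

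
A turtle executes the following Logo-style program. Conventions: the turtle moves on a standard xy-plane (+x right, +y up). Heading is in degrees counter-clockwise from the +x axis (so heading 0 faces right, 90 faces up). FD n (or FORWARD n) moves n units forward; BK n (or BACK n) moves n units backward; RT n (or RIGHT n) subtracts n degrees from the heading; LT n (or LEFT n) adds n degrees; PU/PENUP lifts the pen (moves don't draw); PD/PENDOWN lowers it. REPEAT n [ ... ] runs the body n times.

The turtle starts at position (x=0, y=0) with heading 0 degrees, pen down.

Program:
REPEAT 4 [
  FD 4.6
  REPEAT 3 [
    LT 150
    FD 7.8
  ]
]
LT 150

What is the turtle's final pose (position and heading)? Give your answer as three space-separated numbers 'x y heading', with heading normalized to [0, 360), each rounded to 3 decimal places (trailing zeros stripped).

Answer: 0 0 150

Derivation:
Executing turtle program step by step:
Start: pos=(0,0), heading=0, pen down
REPEAT 4 [
  -- iteration 1/4 --
  FD 4.6: (0,0) -> (4.6,0) [heading=0, draw]
  REPEAT 3 [
    -- iteration 1/3 --
    LT 150: heading 0 -> 150
    FD 7.8: (4.6,0) -> (-2.155,3.9) [heading=150, draw]
    -- iteration 2/3 --
    LT 150: heading 150 -> 300
    FD 7.8: (-2.155,3.9) -> (1.745,-2.855) [heading=300, draw]
    -- iteration 3/3 --
    LT 150: heading 300 -> 90
    FD 7.8: (1.745,-2.855) -> (1.745,4.945) [heading=90, draw]
  ]
  -- iteration 2/4 --
  FD 4.6: (1.745,4.945) -> (1.745,9.545) [heading=90, draw]
  REPEAT 3 [
    -- iteration 1/3 --
    LT 150: heading 90 -> 240
    FD 7.8: (1.745,9.545) -> (-2.155,2.79) [heading=240, draw]
    -- iteration 2/3 --
    LT 150: heading 240 -> 30
    FD 7.8: (-2.155,2.79) -> (4.6,6.69) [heading=30, draw]
    -- iteration 3/3 --
    LT 150: heading 30 -> 180
    FD 7.8: (4.6,6.69) -> (-3.2,6.69) [heading=180, draw]
  ]
  -- iteration 3/4 --
  FD 4.6: (-3.2,6.69) -> (-7.8,6.69) [heading=180, draw]
  REPEAT 3 [
    -- iteration 1/3 --
    LT 150: heading 180 -> 330
    FD 7.8: (-7.8,6.69) -> (-1.045,2.79) [heading=330, draw]
    -- iteration 2/3 --
    LT 150: heading 330 -> 120
    FD 7.8: (-1.045,2.79) -> (-4.945,9.545) [heading=120, draw]
    -- iteration 3/3 --
    LT 150: heading 120 -> 270
    FD 7.8: (-4.945,9.545) -> (-4.945,1.745) [heading=270, draw]
  ]
  -- iteration 4/4 --
  FD 4.6: (-4.945,1.745) -> (-4.945,-2.855) [heading=270, draw]
  REPEAT 3 [
    -- iteration 1/3 --
    LT 150: heading 270 -> 60
    FD 7.8: (-4.945,-2.855) -> (-1.045,3.9) [heading=60, draw]
    -- iteration 2/3 --
    LT 150: heading 60 -> 210
    FD 7.8: (-1.045,3.9) -> (-7.8,0) [heading=210, draw]
    -- iteration 3/3 --
    LT 150: heading 210 -> 0
    FD 7.8: (-7.8,0) -> (0,0) [heading=0, draw]
  ]
]
LT 150: heading 0 -> 150
Final: pos=(0,0), heading=150, 16 segment(s) drawn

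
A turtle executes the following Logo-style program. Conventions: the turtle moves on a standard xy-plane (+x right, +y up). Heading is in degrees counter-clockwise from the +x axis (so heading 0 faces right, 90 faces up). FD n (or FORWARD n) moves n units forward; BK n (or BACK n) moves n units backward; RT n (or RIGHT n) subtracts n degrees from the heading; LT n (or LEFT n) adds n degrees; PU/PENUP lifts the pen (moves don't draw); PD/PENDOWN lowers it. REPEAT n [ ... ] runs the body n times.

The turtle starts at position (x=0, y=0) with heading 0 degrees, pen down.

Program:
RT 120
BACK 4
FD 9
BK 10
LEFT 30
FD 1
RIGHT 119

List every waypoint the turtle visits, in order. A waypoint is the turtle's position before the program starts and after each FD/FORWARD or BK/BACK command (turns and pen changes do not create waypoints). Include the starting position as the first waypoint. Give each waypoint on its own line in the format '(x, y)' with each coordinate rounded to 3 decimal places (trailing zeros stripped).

Executing turtle program step by step:
Start: pos=(0,0), heading=0, pen down
RT 120: heading 0 -> 240
BK 4: (0,0) -> (2,3.464) [heading=240, draw]
FD 9: (2,3.464) -> (-2.5,-4.33) [heading=240, draw]
BK 10: (-2.5,-4.33) -> (2.5,4.33) [heading=240, draw]
LT 30: heading 240 -> 270
FD 1: (2.5,4.33) -> (2.5,3.33) [heading=270, draw]
RT 119: heading 270 -> 151
Final: pos=(2.5,3.33), heading=151, 4 segment(s) drawn
Waypoints (5 total):
(0, 0)
(2, 3.464)
(-2.5, -4.33)
(2.5, 4.33)
(2.5, 3.33)

Answer: (0, 0)
(2, 3.464)
(-2.5, -4.33)
(2.5, 4.33)
(2.5, 3.33)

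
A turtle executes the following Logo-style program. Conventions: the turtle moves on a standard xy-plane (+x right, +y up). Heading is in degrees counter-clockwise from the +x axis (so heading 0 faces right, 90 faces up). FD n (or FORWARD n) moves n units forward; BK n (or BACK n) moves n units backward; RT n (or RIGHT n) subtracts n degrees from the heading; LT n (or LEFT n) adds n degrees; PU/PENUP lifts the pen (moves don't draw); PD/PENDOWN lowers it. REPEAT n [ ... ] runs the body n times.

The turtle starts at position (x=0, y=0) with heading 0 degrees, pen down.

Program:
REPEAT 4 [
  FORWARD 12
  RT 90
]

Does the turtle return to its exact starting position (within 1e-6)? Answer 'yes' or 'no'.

Answer: yes

Derivation:
Executing turtle program step by step:
Start: pos=(0,0), heading=0, pen down
REPEAT 4 [
  -- iteration 1/4 --
  FD 12: (0,0) -> (12,0) [heading=0, draw]
  RT 90: heading 0 -> 270
  -- iteration 2/4 --
  FD 12: (12,0) -> (12,-12) [heading=270, draw]
  RT 90: heading 270 -> 180
  -- iteration 3/4 --
  FD 12: (12,-12) -> (0,-12) [heading=180, draw]
  RT 90: heading 180 -> 90
  -- iteration 4/4 --
  FD 12: (0,-12) -> (0,0) [heading=90, draw]
  RT 90: heading 90 -> 0
]
Final: pos=(0,0), heading=0, 4 segment(s) drawn

Start position: (0, 0)
Final position: (0, 0)
Distance = 0; < 1e-6 -> CLOSED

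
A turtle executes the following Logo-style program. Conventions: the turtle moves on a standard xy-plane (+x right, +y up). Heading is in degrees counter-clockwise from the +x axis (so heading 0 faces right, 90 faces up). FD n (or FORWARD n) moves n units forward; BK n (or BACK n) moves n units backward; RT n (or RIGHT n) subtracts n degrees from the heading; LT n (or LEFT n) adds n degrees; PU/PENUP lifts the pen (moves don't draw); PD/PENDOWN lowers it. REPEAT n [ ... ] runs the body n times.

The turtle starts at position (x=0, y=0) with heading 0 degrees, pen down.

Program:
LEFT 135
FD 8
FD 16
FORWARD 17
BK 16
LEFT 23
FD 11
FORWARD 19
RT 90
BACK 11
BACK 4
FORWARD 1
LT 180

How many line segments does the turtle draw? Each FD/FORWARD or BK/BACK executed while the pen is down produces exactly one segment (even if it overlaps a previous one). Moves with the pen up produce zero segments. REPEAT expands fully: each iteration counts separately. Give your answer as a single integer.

Executing turtle program step by step:
Start: pos=(0,0), heading=0, pen down
LT 135: heading 0 -> 135
FD 8: (0,0) -> (-5.657,5.657) [heading=135, draw]
FD 16: (-5.657,5.657) -> (-16.971,16.971) [heading=135, draw]
FD 17: (-16.971,16.971) -> (-28.991,28.991) [heading=135, draw]
BK 16: (-28.991,28.991) -> (-17.678,17.678) [heading=135, draw]
LT 23: heading 135 -> 158
FD 11: (-17.678,17.678) -> (-27.877,21.798) [heading=158, draw]
FD 19: (-27.877,21.798) -> (-45.493,28.916) [heading=158, draw]
RT 90: heading 158 -> 68
BK 11: (-45.493,28.916) -> (-49.614,18.717) [heading=68, draw]
BK 4: (-49.614,18.717) -> (-51.112,15.008) [heading=68, draw]
FD 1: (-51.112,15.008) -> (-50.738,15.935) [heading=68, draw]
LT 180: heading 68 -> 248
Final: pos=(-50.738,15.935), heading=248, 9 segment(s) drawn
Segments drawn: 9

Answer: 9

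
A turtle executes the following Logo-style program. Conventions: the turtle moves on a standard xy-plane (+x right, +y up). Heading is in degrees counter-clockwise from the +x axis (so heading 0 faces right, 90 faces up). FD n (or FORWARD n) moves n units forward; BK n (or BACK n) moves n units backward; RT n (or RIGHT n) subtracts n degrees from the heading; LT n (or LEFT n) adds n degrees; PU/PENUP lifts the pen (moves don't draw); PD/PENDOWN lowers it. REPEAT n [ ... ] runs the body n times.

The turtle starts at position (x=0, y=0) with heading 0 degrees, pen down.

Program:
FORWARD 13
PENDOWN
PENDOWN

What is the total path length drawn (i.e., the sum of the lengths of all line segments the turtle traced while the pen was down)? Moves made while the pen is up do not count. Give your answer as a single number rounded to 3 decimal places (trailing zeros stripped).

Executing turtle program step by step:
Start: pos=(0,0), heading=0, pen down
FD 13: (0,0) -> (13,0) [heading=0, draw]
PD: pen down
PD: pen down
Final: pos=(13,0), heading=0, 1 segment(s) drawn

Segment lengths:
  seg 1: (0,0) -> (13,0), length = 13
Total = 13

Answer: 13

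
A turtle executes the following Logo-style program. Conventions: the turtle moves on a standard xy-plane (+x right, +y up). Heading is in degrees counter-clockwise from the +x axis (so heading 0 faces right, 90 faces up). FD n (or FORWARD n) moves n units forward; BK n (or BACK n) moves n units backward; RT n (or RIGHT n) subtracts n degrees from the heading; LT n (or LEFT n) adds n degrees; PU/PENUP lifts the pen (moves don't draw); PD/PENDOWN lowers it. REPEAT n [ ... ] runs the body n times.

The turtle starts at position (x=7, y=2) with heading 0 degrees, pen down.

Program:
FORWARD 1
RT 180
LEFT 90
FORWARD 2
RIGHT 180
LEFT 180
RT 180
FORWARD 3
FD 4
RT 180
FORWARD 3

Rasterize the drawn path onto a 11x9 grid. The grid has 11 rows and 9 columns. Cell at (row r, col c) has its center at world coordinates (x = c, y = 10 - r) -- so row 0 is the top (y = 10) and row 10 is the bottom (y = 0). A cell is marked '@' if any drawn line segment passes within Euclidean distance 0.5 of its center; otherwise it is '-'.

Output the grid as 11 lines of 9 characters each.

Answer: ---------
---------
---------
--------@
--------@
--------@
--------@
--------@
-------@@
--------@
--------@

Derivation:
Segment 0: (7,2) -> (8,2)
Segment 1: (8,2) -> (8,0)
Segment 2: (8,0) -> (8,3)
Segment 3: (8,3) -> (8,7)
Segment 4: (8,7) -> (8,4)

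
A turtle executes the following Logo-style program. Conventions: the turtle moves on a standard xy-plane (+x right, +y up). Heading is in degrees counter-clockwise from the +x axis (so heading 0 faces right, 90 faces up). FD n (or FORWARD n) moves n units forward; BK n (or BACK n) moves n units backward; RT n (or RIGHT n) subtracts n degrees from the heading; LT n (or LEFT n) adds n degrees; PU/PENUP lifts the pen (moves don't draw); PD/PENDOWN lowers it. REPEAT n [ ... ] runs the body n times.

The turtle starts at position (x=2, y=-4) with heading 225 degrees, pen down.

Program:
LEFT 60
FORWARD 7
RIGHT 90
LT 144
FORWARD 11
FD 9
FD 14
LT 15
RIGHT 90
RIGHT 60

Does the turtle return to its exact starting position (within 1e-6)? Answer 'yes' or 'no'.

Executing turtle program step by step:
Start: pos=(2,-4), heading=225, pen down
LT 60: heading 225 -> 285
FD 7: (2,-4) -> (3.812,-10.761) [heading=285, draw]
RT 90: heading 285 -> 195
LT 144: heading 195 -> 339
FD 11: (3.812,-10.761) -> (14.081,-14.704) [heading=339, draw]
FD 9: (14.081,-14.704) -> (22.483,-17.929) [heading=339, draw]
FD 14: (22.483,-17.929) -> (35.553,-22.946) [heading=339, draw]
LT 15: heading 339 -> 354
RT 90: heading 354 -> 264
RT 60: heading 264 -> 204
Final: pos=(35.553,-22.946), heading=204, 4 segment(s) drawn

Start position: (2, -4)
Final position: (35.553, -22.946)
Distance = 38.533; >= 1e-6 -> NOT closed

Answer: no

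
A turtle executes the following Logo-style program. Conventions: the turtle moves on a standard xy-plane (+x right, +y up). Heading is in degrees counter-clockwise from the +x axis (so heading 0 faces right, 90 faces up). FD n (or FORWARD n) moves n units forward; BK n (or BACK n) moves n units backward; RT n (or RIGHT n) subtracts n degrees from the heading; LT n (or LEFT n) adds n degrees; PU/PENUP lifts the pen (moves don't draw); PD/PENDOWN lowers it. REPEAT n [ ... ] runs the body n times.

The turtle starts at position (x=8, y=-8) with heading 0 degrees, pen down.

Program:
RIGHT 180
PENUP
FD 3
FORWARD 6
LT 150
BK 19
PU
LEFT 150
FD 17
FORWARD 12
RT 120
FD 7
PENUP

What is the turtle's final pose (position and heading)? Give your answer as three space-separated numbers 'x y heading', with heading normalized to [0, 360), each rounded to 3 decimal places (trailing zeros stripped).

Answer: -24.954 26.615 0

Derivation:
Executing turtle program step by step:
Start: pos=(8,-8), heading=0, pen down
RT 180: heading 0 -> 180
PU: pen up
FD 3: (8,-8) -> (5,-8) [heading=180, move]
FD 6: (5,-8) -> (-1,-8) [heading=180, move]
LT 150: heading 180 -> 330
BK 19: (-1,-8) -> (-17.454,1.5) [heading=330, move]
PU: pen up
LT 150: heading 330 -> 120
FD 17: (-17.454,1.5) -> (-25.954,16.222) [heading=120, move]
FD 12: (-25.954,16.222) -> (-31.954,26.615) [heading=120, move]
RT 120: heading 120 -> 0
FD 7: (-31.954,26.615) -> (-24.954,26.615) [heading=0, move]
PU: pen up
Final: pos=(-24.954,26.615), heading=0, 0 segment(s) drawn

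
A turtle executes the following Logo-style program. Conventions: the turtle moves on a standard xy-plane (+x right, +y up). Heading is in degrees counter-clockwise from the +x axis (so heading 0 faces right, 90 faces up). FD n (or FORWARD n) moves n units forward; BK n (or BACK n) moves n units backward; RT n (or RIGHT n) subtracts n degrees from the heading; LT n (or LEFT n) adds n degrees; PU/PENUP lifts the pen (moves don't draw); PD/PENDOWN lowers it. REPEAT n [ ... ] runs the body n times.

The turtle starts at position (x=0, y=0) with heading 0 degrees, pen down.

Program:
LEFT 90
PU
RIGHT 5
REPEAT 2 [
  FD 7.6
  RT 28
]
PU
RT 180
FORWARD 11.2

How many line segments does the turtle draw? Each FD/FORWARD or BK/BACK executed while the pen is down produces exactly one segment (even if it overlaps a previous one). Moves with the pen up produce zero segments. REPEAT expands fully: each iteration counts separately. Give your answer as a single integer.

Answer: 0

Derivation:
Executing turtle program step by step:
Start: pos=(0,0), heading=0, pen down
LT 90: heading 0 -> 90
PU: pen up
RT 5: heading 90 -> 85
REPEAT 2 [
  -- iteration 1/2 --
  FD 7.6: (0,0) -> (0.662,7.571) [heading=85, move]
  RT 28: heading 85 -> 57
  -- iteration 2/2 --
  FD 7.6: (0.662,7.571) -> (4.802,13.945) [heading=57, move]
  RT 28: heading 57 -> 29
]
PU: pen up
RT 180: heading 29 -> 209
FD 11.2: (4.802,13.945) -> (-4.994,8.515) [heading=209, move]
Final: pos=(-4.994,8.515), heading=209, 0 segment(s) drawn
Segments drawn: 0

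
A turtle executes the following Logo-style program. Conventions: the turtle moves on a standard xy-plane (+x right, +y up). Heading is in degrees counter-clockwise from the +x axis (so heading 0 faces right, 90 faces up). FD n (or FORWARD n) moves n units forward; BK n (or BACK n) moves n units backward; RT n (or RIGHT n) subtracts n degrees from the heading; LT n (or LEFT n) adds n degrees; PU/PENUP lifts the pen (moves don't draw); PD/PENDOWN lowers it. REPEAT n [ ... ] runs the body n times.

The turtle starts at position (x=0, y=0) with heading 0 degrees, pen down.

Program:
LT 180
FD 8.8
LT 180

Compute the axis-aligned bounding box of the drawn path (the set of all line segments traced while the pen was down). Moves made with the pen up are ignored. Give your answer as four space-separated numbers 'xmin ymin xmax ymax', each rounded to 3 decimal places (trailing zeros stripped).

Answer: -8.8 0 0 0

Derivation:
Executing turtle program step by step:
Start: pos=(0,0), heading=0, pen down
LT 180: heading 0 -> 180
FD 8.8: (0,0) -> (-8.8,0) [heading=180, draw]
LT 180: heading 180 -> 0
Final: pos=(-8.8,0), heading=0, 1 segment(s) drawn

Segment endpoints: x in {-8.8, 0}, y in {0, 0}
xmin=-8.8, ymin=0, xmax=0, ymax=0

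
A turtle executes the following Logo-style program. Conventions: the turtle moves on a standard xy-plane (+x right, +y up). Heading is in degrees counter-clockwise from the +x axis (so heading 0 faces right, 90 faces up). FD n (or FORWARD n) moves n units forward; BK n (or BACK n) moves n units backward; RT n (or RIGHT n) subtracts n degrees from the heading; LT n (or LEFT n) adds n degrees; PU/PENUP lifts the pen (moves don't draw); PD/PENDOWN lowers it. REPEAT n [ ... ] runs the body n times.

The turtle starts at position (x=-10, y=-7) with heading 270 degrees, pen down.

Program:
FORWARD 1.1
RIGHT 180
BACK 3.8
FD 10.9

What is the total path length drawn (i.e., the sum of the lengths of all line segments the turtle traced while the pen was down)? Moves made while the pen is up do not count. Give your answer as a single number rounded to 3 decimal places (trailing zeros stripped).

Answer: 15.8

Derivation:
Executing turtle program step by step:
Start: pos=(-10,-7), heading=270, pen down
FD 1.1: (-10,-7) -> (-10,-8.1) [heading=270, draw]
RT 180: heading 270 -> 90
BK 3.8: (-10,-8.1) -> (-10,-11.9) [heading=90, draw]
FD 10.9: (-10,-11.9) -> (-10,-1) [heading=90, draw]
Final: pos=(-10,-1), heading=90, 3 segment(s) drawn

Segment lengths:
  seg 1: (-10,-7) -> (-10,-8.1), length = 1.1
  seg 2: (-10,-8.1) -> (-10,-11.9), length = 3.8
  seg 3: (-10,-11.9) -> (-10,-1), length = 10.9
Total = 15.8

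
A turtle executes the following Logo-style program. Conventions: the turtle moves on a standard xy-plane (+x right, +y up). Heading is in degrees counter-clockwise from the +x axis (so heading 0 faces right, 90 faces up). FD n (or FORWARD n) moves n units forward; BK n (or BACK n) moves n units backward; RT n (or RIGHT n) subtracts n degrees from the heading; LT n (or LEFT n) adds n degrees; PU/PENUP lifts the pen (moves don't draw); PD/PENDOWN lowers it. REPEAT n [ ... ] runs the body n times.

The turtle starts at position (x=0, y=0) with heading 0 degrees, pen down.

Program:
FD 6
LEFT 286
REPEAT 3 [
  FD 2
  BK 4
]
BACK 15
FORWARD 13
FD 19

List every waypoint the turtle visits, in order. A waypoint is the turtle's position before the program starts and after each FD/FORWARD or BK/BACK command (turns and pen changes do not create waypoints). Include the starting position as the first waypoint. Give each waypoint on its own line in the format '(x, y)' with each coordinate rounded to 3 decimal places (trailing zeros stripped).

Answer: (0, 0)
(6, 0)
(6.551, -1.923)
(5.449, 1.923)
(6, 0)
(4.897, 3.845)
(5.449, 1.923)
(4.346, 5.768)
(0.212, 20.186)
(3.795, 7.69)
(9.032, -10.574)

Derivation:
Executing turtle program step by step:
Start: pos=(0,0), heading=0, pen down
FD 6: (0,0) -> (6,0) [heading=0, draw]
LT 286: heading 0 -> 286
REPEAT 3 [
  -- iteration 1/3 --
  FD 2: (6,0) -> (6.551,-1.923) [heading=286, draw]
  BK 4: (6.551,-1.923) -> (5.449,1.923) [heading=286, draw]
  -- iteration 2/3 --
  FD 2: (5.449,1.923) -> (6,0) [heading=286, draw]
  BK 4: (6,0) -> (4.897,3.845) [heading=286, draw]
  -- iteration 3/3 --
  FD 2: (4.897,3.845) -> (5.449,1.923) [heading=286, draw]
  BK 4: (5.449,1.923) -> (4.346,5.768) [heading=286, draw]
]
BK 15: (4.346,5.768) -> (0.212,20.186) [heading=286, draw]
FD 13: (0.212,20.186) -> (3.795,7.69) [heading=286, draw]
FD 19: (3.795,7.69) -> (9.032,-10.574) [heading=286, draw]
Final: pos=(9.032,-10.574), heading=286, 10 segment(s) drawn
Waypoints (11 total):
(0, 0)
(6, 0)
(6.551, -1.923)
(5.449, 1.923)
(6, 0)
(4.897, 3.845)
(5.449, 1.923)
(4.346, 5.768)
(0.212, 20.186)
(3.795, 7.69)
(9.032, -10.574)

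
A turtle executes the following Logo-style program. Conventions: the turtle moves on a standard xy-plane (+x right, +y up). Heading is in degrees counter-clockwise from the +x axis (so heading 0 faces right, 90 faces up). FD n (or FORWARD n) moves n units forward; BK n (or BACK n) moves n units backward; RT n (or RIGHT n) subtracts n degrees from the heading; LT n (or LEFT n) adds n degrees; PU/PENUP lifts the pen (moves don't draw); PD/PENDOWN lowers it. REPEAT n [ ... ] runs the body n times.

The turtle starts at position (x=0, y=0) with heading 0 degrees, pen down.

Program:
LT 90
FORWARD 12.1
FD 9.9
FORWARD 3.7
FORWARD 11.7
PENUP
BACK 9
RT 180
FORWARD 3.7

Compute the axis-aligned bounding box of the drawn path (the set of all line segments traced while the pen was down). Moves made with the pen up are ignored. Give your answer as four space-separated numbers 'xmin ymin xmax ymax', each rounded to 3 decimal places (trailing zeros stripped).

Answer: 0 0 0 37.4

Derivation:
Executing turtle program step by step:
Start: pos=(0,0), heading=0, pen down
LT 90: heading 0 -> 90
FD 12.1: (0,0) -> (0,12.1) [heading=90, draw]
FD 9.9: (0,12.1) -> (0,22) [heading=90, draw]
FD 3.7: (0,22) -> (0,25.7) [heading=90, draw]
FD 11.7: (0,25.7) -> (0,37.4) [heading=90, draw]
PU: pen up
BK 9: (0,37.4) -> (0,28.4) [heading=90, move]
RT 180: heading 90 -> 270
FD 3.7: (0,28.4) -> (0,24.7) [heading=270, move]
Final: pos=(0,24.7), heading=270, 4 segment(s) drawn

Segment endpoints: x in {0, 0, 0, 0, 0}, y in {0, 12.1, 22, 25.7, 37.4}
xmin=0, ymin=0, xmax=0, ymax=37.4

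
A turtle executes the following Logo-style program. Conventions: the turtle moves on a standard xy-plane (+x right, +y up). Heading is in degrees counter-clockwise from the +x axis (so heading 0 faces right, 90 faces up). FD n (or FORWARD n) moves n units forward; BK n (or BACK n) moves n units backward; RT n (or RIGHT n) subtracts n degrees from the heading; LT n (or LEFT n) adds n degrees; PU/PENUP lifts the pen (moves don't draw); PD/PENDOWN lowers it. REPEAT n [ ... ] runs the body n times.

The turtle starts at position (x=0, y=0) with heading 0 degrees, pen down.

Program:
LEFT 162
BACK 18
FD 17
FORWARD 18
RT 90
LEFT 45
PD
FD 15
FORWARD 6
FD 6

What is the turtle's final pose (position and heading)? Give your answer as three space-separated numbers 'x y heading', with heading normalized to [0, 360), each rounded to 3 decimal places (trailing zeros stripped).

Executing turtle program step by step:
Start: pos=(0,0), heading=0, pen down
LT 162: heading 0 -> 162
BK 18: (0,0) -> (17.119,-5.562) [heading=162, draw]
FD 17: (17.119,-5.562) -> (0.951,-0.309) [heading=162, draw]
FD 18: (0.951,-0.309) -> (-16.168,5.253) [heading=162, draw]
RT 90: heading 162 -> 72
LT 45: heading 72 -> 117
PD: pen down
FD 15: (-16.168,5.253) -> (-22.978,18.618) [heading=117, draw]
FD 6: (-22.978,18.618) -> (-25.702,23.964) [heading=117, draw]
FD 6: (-25.702,23.964) -> (-28.426,29.31) [heading=117, draw]
Final: pos=(-28.426,29.31), heading=117, 6 segment(s) drawn

Answer: -28.426 29.31 117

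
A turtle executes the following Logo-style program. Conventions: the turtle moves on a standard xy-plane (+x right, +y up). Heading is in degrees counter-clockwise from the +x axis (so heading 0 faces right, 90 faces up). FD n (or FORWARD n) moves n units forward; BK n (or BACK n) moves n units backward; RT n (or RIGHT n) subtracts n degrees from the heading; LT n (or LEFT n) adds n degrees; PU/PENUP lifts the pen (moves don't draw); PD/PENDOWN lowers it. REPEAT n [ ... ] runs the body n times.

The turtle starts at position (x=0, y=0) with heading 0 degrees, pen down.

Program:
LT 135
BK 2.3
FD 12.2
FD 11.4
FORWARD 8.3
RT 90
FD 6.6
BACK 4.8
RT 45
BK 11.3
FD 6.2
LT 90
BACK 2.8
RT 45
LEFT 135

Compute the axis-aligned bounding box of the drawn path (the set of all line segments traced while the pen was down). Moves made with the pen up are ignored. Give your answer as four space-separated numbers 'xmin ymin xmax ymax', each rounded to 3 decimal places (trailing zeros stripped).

Answer: -30.958 -1.626 1.626 25.597

Derivation:
Executing turtle program step by step:
Start: pos=(0,0), heading=0, pen down
LT 135: heading 0 -> 135
BK 2.3: (0,0) -> (1.626,-1.626) [heading=135, draw]
FD 12.2: (1.626,-1.626) -> (-7,7) [heading=135, draw]
FD 11.4: (-7,7) -> (-15.061,15.061) [heading=135, draw]
FD 8.3: (-15.061,15.061) -> (-20.93,20.93) [heading=135, draw]
RT 90: heading 135 -> 45
FD 6.6: (-20.93,20.93) -> (-16.263,25.597) [heading=45, draw]
BK 4.8: (-16.263,25.597) -> (-19.658,22.203) [heading=45, draw]
RT 45: heading 45 -> 0
BK 11.3: (-19.658,22.203) -> (-30.958,22.203) [heading=0, draw]
FD 6.2: (-30.958,22.203) -> (-24.758,22.203) [heading=0, draw]
LT 90: heading 0 -> 90
BK 2.8: (-24.758,22.203) -> (-24.758,19.403) [heading=90, draw]
RT 45: heading 90 -> 45
LT 135: heading 45 -> 180
Final: pos=(-24.758,19.403), heading=180, 9 segment(s) drawn

Segment endpoints: x in {-30.958, -24.758, -20.93, -19.658, -16.263, -15.061, -7, 0, 1.626}, y in {-1.626, 0, 7, 15.061, 19.403, 20.93, 22.203, 25.597}
xmin=-30.958, ymin=-1.626, xmax=1.626, ymax=25.597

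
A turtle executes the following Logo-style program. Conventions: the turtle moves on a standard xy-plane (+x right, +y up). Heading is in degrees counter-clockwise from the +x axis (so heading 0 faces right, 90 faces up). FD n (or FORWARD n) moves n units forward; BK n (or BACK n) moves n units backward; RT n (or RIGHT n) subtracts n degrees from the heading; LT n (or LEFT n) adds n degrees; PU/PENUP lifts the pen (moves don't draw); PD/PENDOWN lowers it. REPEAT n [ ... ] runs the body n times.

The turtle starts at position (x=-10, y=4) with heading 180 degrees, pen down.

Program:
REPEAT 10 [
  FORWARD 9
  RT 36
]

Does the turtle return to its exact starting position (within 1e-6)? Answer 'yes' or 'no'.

Answer: yes

Derivation:
Executing turtle program step by step:
Start: pos=(-10,4), heading=180, pen down
REPEAT 10 [
  -- iteration 1/10 --
  FD 9: (-10,4) -> (-19,4) [heading=180, draw]
  RT 36: heading 180 -> 144
  -- iteration 2/10 --
  FD 9: (-19,4) -> (-26.281,9.29) [heading=144, draw]
  RT 36: heading 144 -> 108
  -- iteration 3/10 --
  FD 9: (-26.281,9.29) -> (-29.062,17.85) [heading=108, draw]
  RT 36: heading 108 -> 72
  -- iteration 4/10 --
  FD 9: (-29.062,17.85) -> (-26.281,26.409) [heading=72, draw]
  RT 36: heading 72 -> 36
  -- iteration 5/10 --
  FD 9: (-26.281,26.409) -> (-19,31.699) [heading=36, draw]
  RT 36: heading 36 -> 0
  -- iteration 6/10 --
  FD 9: (-19,31.699) -> (-10,31.699) [heading=0, draw]
  RT 36: heading 0 -> 324
  -- iteration 7/10 --
  FD 9: (-10,31.699) -> (-2.719,26.409) [heading=324, draw]
  RT 36: heading 324 -> 288
  -- iteration 8/10 --
  FD 9: (-2.719,26.409) -> (0.062,17.85) [heading=288, draw]
  RT 36: heading 288 -> 252
  -- iteration 9/10 --
  FD 9: (0.062,17.85) -> (-2.719,9.29) [heading=252, draw]
  RT 36: heading 252 -> 216
  -- iteration 10/10 --
  FD 9: (-2.719,9.29) -> (-10,4) [heading=216, draw]
  RT 36: heading 216 -> 180
]
Final: pos=(-10,4), heading=180, 10 segment(s) drawn

Start position: (-10, 4)
Final position: (-10, 4)
Distance = 0; < 1e-6 -> CLOSED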